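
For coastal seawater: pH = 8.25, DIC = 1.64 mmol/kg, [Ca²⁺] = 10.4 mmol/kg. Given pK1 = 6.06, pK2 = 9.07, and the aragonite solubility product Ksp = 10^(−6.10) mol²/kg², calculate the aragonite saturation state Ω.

α₂ = 1 / (1 + [H⁺]/K2 + [H⁺]²/(K1K2)) = 1 / (1 + 10^+0.82 + 10^-1.37)
   = 1 / (1 + 6.6069 + 0.042658) = 1/7.6496 = 0.1307
[CO3²⁻] = α₂ × DIC = 0.1307 × 1.64 = 0.2144 mmol/kg
Ksp = 10^(−6.10) = 7.943×10^-7
Ω = [Ca²⁺][CO3²⁻]/Ksp = (10.4×10^-3)(2.144×10^-4) / 7.943×10^-7 = 2.81

Ω = 2.81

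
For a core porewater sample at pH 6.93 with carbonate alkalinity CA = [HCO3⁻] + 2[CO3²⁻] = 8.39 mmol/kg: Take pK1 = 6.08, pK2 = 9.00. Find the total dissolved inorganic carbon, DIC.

CA = [HCO3⁻] + 2[CO3²⁻] = (α₁ + 2α₂)·DIC
At pH 6.93: [H⁺]/K1 = 10^-0.85 = 0.14125, K2/[H⁺] = 10^-2.07 = 0.0085114
α₁ = 1/(1 + 0.14125 + 0.0085114) = 1/1.1498 = 0.8697; α₂ = α₁·K2/[H⁺] = 0.007403
α₁ + 2α₂ = 0.8845
DIC = CA / (α₁ + 2α₂) = 8.39 / 0.8845 = 9.49 mmol/kg

DIC = 9.49 mmol/kg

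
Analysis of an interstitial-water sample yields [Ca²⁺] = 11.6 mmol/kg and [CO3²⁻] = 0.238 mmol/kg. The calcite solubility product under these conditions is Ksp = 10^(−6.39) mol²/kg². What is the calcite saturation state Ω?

Ksp = 10^(−6.39) = 4.074×10^-7
Ω = [Ca²⁺][CO3²⁻]/Ksp = (11.6×10^-3)(0.238×10^-3) / 4.074×10^-7 = 6.78

Ω = 6.78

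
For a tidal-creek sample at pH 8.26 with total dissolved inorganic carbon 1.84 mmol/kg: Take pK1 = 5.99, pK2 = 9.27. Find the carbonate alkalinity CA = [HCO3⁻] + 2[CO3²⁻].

CA = [HCO3⁻] + 2[CO3²⁻] = (α₁ + 2α₂)·DIC
At pH 8.26: [H⁺]/K1 = 10^-2.27 = 0.0053703, K2/[H⁺] = 10^-1.01 = 0.097724
α₁ = 1/(1 + 0.0053703 + 0.097724) = 1/1.1031 = 0.9065; α₂ = α₁·K2/[H⁺] = 0.08859
α₁ + 2α₂ = 1.0837
CA = 1.0837 × 1.84 = 1.99 mmol/kg

CA = 1.99 mmol/kg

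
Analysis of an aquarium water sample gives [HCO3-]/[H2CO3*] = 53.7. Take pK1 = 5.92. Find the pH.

pH = 7.65

From K1 = [H⁺][HCO3-]/[H2CO3*]:  pH = pK1 + log₁₀([HCO3-]/[H2CO3*])
log₁₀(53.7) = +1.730
pH = 5.92 + (+1.730) = 7.65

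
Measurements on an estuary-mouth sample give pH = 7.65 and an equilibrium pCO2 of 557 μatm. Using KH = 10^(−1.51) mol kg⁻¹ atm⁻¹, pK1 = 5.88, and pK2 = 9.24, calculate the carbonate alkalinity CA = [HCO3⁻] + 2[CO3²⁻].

CA = 1.07 mmol/kg

[CO2*] = KH · pCO2 = 10^(−1.51) × 557×10^-6 = 1.721×10^-5 mol/kg
α₀ = 1/(1 + K1/[H⁺] + K1K2/[H⁺]²) = 1/(1 + 10^+1.77 + 10^+0.18) = 0.01629
DIC = [CO2*]/α₀ = 1.721×10^-5 / 0.01629 = 1.057 mmol/kg
CA = (α₁ + 2α₂)·DIC = (0.9591 + 2×0.02465) × 1.057 = 1.07 mmol/kg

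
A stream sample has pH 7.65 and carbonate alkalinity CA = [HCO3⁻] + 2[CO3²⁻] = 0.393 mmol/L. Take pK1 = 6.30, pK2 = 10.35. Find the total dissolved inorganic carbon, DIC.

DIC = 0.410 mmol/L

CA = [HCO3⁻] + 2[CO3²⁻] = (α₁ + 2α₂)·DIC
At pH 7.65: [H⁺]/K1 = 10^-1.35 = 0.044668, K2/[H⁺] = 10^-2.70 = 0.0019953
α₁ = 1/(1 + 0.044668 + 0.0019953) = 1/1.0467 = 0.9554; α₂ = α₁·K2/[H⁺] = 0.001906
α₁ + 2α₂ = 0.9592
DIC = CA / (α₁ + 2α₂) = 0.393 / 0.9592 = 0.410 mmol/L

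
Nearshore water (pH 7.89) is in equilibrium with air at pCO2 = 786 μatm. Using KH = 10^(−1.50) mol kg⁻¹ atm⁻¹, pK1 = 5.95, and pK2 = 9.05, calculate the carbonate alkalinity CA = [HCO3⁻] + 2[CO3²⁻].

[CO2*] = KH · pCO2 = 10^(−1.50) × 786×10^-6 = 2.486×10^-5 mol/kg
α₀ = 1/(1 + K1/[H⁺] + K1K2/[H⁺]²) = 1/(1 + 10^+1.94 + 10^+0.78) = 0.01062
DIC = [CO2*]/α₀ = 2.486×10^-5 / 0.01062 = 2.339 mmol/kg
CA = (α₁ + 2α₂)·DIC = (0.9254 + 2×0.06402) × 2.339 = 2.46 mmol/kg

CA = 2.46 mmol/kg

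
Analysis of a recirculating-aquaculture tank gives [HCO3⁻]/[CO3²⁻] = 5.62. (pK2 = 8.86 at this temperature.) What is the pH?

From K2 = [H⁺][CO3²⁻]/[HCO3⁻]:  pH = pK2 − log₁₀([HCO3⁻]/[CO3²⁻])
log₁₀(5.62) = +0.750
pH = 8.86 − (+0.750) = 8.11

pH = 8.11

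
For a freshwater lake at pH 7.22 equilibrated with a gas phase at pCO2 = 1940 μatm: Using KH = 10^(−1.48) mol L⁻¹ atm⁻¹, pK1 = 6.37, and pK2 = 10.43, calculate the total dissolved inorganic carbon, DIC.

[CO2*] = KH · pCO2 = 10^(−1.48) × 1940×10^-6 = 6.424×10^-5 mol/L
α₀ = 1/(1 + K1/[H⁺] + K1K2/[H⁺]²) = 1/(1 + 10^+0.85 + 10^-2.36) = 0.1237
DIC = [CO2*]/α₀ = 6.424×10^-5 / 0.1237 = 0.519 mmol/L

DIC = 0.519 mmol/L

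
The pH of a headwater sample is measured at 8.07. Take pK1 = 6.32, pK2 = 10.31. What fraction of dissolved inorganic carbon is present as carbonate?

α₂ = 1 / (1 + [H⁺]/K2 + [H⁺]²/(K1K2)) = 1 / (1 + 10^+2.24 + 10^+0.49)
   = 1 / (1 + 173.78 + 3.0903) = 1/177.87 = 0.005622

α₂ = 0.00562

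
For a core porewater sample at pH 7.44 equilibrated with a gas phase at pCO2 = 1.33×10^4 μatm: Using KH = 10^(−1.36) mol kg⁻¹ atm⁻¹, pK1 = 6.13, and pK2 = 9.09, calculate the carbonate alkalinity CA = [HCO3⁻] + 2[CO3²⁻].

[CO2*] = KH · pCO2 = 10^(−1.36) × 1.33×10^4×10^-6 = 5.806×10^-4 mol/kg
α₀ = 1/(1 + K1/[H⁺] + K1K2/[H⁺]²) = 1/(1 + 10^+1.31 + 10^-0.34) = 0.04572
DIC = [CO2*]/α₀ = 5.806×10^-4 / 0.04572 = 12.70 mmol/kg
CA = (α₁ + 2α₂)·DIC = (0.9334 + 2×0.02090) × 12.70 = 12.4 mmol/kg

CA = 12.4 mmol/kg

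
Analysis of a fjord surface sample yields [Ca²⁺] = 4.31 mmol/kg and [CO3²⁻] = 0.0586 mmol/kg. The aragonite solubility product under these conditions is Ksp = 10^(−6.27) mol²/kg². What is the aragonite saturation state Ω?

Ω = 0.470

Ksp = 10^(−6.27) = 5.370×10^-7
Ω = [Ca²⁺][CO3²⁻]/Ksp = (4.31×10^-3)(0.0586×10^-3) / 5.370×10^-7 = 0.470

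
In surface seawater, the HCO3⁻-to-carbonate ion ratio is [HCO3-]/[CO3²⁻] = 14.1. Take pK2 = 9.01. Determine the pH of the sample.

pH = 7.86

From K2 = [H⁺][CO3²⁻]/[HCO3-]:  pH = pK2 − log₁₀([HCO3-]/[CO3²⁻])
log₁₀(14.1) = +1.149
pH = 9.01 − (+1.149) = 7.86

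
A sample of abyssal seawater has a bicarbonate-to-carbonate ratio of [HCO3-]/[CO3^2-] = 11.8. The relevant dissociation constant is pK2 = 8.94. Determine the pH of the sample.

From K2 = [H⁺][CO3^2-]/[HCO3-]:  pH = pK2 − log₁₀([HCO3-]/[CO3^2-])
log₁₀(11.8) = +1.072
pH = 8.94 − (+1.072) = 7.87

pH = 7.87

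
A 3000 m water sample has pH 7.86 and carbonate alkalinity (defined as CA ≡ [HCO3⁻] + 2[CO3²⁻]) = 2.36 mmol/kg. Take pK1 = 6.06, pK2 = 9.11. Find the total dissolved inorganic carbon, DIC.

CA = [HCO3⁻] + 2[CO3²⁻] = (α₁ + 2α₂)·DIC
At pH 7.86: [H⁺]/K1 = 10^-1.80 = 0.015849, K2/[H⁺] = 10^-1.25 = 0.056234
α₁ = 1/(1 + 0.015849 + 0.056234) = 1/1.0721 = 0.9328; α₂ = α₁·K2/[H⁺] = 0.05245
α₁ + 2α₂ = 1.0377
DIC = CA / (α₁ + 2α₂) = 2.36 / 1.0377 = 2.27 mmol/kg

DIC = 2.27 mmol/kg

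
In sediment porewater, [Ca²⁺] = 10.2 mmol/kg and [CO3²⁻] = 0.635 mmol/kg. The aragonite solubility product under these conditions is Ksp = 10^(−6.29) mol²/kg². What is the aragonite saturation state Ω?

Ksp = 10^(−6.29) = 5.129×10^-7
Ω = [Ca²⁺][CO3²⁻]/Ksp = (10.2×10^-3)(0.635×10^-3) / 5.129×10^-7 = 12.6

Ω = 12.6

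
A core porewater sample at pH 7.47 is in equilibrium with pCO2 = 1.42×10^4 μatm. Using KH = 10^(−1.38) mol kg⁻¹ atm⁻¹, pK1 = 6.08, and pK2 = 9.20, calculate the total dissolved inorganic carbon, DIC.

[CO2*] = KH · pCO2 = 10^(−1.38) × 1.42×10^4×10^-6 = 5.920×10^-4 mol/kg
α₀ = 1/(1 + K1/[H⁺] + K1K2/[H⁺]²) = 1/(1 + 10^+1.39 + 10^-0.34) = 0.03846
DIC = [CO2*]/α₀ = 5.920×10^-4 / 0.03846 = 15.4 mmol/kg

DIC = 15.4 mmol/kg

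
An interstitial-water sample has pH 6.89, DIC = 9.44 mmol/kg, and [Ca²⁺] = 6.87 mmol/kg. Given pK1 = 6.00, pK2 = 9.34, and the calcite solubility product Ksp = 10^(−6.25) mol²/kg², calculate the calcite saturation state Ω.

Ω = 0.361

α₂ = 1 / (1 + [H⁺]/K2 + [H⁺]²/(K1K2)) = 1 / (1 + 10^+2.45 + 10^+1.56)
   = 1 / (1 + 281.84 + 36.308) = 1/319.15 = 0.003133
[CO3²⁻] = α₂ × DIC = 0.003133 × 9.44 = 0.02958 mmol/kg
Ksp = 10^(−6.25) = 5.623×10^-7
Ω = [Ca²⁺][CO3²⁻]/Ksp = (6.87×10^-3)(2.958×10^-5) / 5.623×10^-7 = 0.361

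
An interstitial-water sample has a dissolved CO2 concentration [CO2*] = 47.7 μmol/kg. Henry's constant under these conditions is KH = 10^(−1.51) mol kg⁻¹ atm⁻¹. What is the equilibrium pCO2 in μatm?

pCO2 = 1540 μatm

KH = 10^(−1.51) = 3.090×10^-2 mol kg⁻¹ atm⁻¹
pCO2 = [CO2*]/KH = 47.7×10^-6 / 3.090×10^-2 = 1.54×10^-3 atm = 1540 μatm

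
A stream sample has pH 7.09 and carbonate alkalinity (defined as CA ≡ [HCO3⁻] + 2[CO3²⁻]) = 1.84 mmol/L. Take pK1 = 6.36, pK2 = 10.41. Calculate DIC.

CA = [HCO3⁻] + 2[CO3²⁻] = (α₁ + 2α₂)·DIC
At pH 7.09: [H⁺]/K1 = 10^-0.73 = 0.18621, K2/[H⁺] = 10^-3.32 = 0.00047863
α₁ = 1/(1 + 0.18621 + 0.00047863) = 1/1.1867 = 0.8427; α₂ = α₁·K2/[H⁺] = 0.0004033
α₁ + 2α₂ = 0.8435
DIC = CA / (α₁ + 2α₂) = 1.84 / 0.8435 = 2.18 mmol/L

DIC = 2.18 mmol/L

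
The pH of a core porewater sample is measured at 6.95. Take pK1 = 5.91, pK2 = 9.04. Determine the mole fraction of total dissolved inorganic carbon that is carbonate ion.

α₂ = 1 / (1 + [H⁺]/K2 + [H⁺]²/(K1K2)) = 1 / (1 + 10^+2.09 + 10^+1.05)
   = 1 / (1 + 123.03 + 11.220) = 1/135.25 = 0.007394

α₂ = 0.00739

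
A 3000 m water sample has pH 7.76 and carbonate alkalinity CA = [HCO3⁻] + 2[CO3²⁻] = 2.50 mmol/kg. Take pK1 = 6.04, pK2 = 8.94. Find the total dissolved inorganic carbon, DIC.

CA = [HCO3⁻] + 2[CO3²⁻] = (α₁ + 2α₂)·DIC
At pH 7.76: [H⁺]/K1 = 10^-1.72 = 0.019055, K2/[H⁺] = 10^-1.18 = 0.066069
α₁ = 1/(1 + 0.019055 + 0.066069) = 1/1.0851 = 0.9216; α₂ = α₁·K2/[H⁺] = 0.06089
α₁ + 2α₂ = 1.0433
DIC = CA / (α₁ + 2α₂) = 2.50 / 1.0433 = 2.40 mmol/kg

DIC = 2.40 mmol/kg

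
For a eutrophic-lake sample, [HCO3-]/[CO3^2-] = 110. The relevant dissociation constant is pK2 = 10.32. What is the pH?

From K2 = [H⁺][CO3^2-]/[HCO3-]:  pH = pK2 − log₁₀([HCO3-]/[CO3^2-])
log₁₀(110) = +2.041
pH = 10.32 − (+2.041) = 8.28

pH = 8.28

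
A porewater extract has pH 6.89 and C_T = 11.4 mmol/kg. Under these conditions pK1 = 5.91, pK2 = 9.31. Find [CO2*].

[CO2*] = 1.08 mmol/kg

α₀ = 1 / (1 + K1/[H⁺] + K1K2/[H⁺]²) = 1 / (1 + 10^+0.98 + 10^-1.44)
   = 1 / (1 + 9.5499 + 0.036308) = 1/10.586 = 0.09446
[CO2*] = α₀ × DIC = 0.09446 × 11.4 = 1.08 mmol/kg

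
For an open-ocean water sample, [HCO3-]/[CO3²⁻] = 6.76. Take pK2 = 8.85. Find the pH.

pH = 8.02

From K2 = [H⁺][CO3²⁻]/[HCO3-]:  pH = pK2 − log₁₀([HCO3-]/[CO3²⁻])
log₁₀(6.76) = +0.830
pH = 8.85 − (+0.830) = 8.02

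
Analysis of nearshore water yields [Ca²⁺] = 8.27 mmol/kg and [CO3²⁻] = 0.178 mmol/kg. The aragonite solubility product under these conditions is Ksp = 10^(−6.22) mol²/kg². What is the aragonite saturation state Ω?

Ksp = 10^(−6.22) = 6.026×10^-7
Ω = [Ca²⁺][CO3²⁻]/Ksp = (8.27×10^-3)(0.178×10^-3) / 6.026×10^-7 = 2.44

Ω = 2.44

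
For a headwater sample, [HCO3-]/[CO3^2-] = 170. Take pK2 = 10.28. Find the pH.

From K2 = [H⁺][CO3^2-]/[HCO3-]:  pH = pK2 − log₁₀([HCO3-]/[CO3^2-])
log₁₀(170) = +2.230
pH = 10.28 − (+2.230) = 8.05

pH = 8.05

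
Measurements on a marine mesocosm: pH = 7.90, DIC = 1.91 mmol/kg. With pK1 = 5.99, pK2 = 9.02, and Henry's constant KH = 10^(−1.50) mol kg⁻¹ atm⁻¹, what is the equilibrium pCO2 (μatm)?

pCO2 = 683 μatm

α₀ = 1 / (1 + K1/[H⁺] + K1K2/[H⁺]²) = 1 / (1 + 10^+1.91 + 10^+0.79)
   = 1 / (1 + 81.283 + 6.1660) = 1/88.449 = 0.01131
[CO2*] = α₀ × DIC = 0.01131 × 1.91 = 0.02159 mmol/kg
pCO2 = [CO2*]/KH = 2.159×10^-5 / 3.162×10^-2 = 683 μatm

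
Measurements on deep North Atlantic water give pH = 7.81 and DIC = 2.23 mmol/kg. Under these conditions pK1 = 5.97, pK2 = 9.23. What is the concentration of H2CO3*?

[CO2*] = 0.0306 mmol/kg

α₀ = 1 / (1 + K1/[H⁺] + K1K2/[H⁺]²) = 1 / (1 + 10^+1.84 + 10^+0.42)
   = 1 / (1 + 69.183 + 2.6303) = 1/72.813 = 0.01373
[CO2*] = α₀ × DIC = 0.01373 × 2.23 = 0.0306 mmol/kg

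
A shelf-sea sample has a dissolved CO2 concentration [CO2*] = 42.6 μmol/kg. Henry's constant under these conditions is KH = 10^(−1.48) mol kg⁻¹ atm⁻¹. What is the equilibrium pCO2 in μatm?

KH = 10^(−1.48) = 3.311×10^-2 mol kg⁻¹ atm⁻¹
pCO2 = [CO2*]/KH = 42.6×10^-6 / 3.311×10^-2 = 1.29×10^-3 atm = 1290 μatm

pCO2 = 1290 μatm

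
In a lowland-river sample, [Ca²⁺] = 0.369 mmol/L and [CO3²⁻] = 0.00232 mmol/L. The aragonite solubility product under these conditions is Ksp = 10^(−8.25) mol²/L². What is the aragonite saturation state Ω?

Ksp = 10^(−8.25) = 5.623×10^-9
Ω = [Ca²⁺][CO3²⁻]/Ksp = (0.369×10^-3)(0.00232×10^-3) / 5.623×10^-9 = 0.152

Ω = 0.152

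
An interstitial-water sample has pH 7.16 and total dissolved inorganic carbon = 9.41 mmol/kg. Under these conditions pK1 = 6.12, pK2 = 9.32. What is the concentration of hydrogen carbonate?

α₁ = 1 / (1 + [H⁺]/K1 + K2/[H⁺]) = 1 / (1 + 10^-1.04 + 10^-2.16)
   = 1 / (1 + 0.091201 + 0.0069183) = 1/1.0981 = 0.9106
[HCO3⁻] = α₁ × DIC = 0.9106 × 9.41 = 8.57 mmol/kg

[HCO3⁻] = 8.57 mmol/kg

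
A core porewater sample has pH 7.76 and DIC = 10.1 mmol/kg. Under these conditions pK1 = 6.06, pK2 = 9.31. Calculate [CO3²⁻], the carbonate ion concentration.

[CO3²⁻] = 0.272 mmol/kg

α₂ = 1 / (1 + [H⁺]/K2 + [H⁺]²/(K1K2)) = 1 / (1 + 10^+1.55 + 10^-0.15)
   = 1 / (1 + 35.481 + 0.70795) = 1/37.189 = 0.02689
[CO3²⁻] = α₂ × DIC = 0.02689 × 10.1 = 0.272 mmol/kg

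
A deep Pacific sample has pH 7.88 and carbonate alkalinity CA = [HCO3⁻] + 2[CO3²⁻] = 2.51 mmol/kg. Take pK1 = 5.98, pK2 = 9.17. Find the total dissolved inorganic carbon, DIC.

CA = [HCO3⁻] + 2[CO3²⁻] = (α₁ + 2α₂)·DIC
At pH 7.88: [H⁺]/K1 = 10^-1.90 = 0.012589, K2/[H⁺] = 10^-1.29 = 0.051286
α₁ = 1/(1 + 0.012589 + 0.051286) = 1/1.0639 = 0.9400; α₂ = α₁·K2/[H⁺] = 0.04821
α₁ + 2α₂ = 1.0364
DIC = CA / (α₁ + 2α₂) = 2.51 / 1.0364 = 2.42 mmol/kg

DIC = 2.42 mmol/kg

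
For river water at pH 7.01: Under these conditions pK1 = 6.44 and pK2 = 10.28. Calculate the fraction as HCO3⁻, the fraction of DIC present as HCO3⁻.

α₁ = 1 / (1 + [H⁺]/K1 + K2/[H⁺]) = 1 / (1 + 10^-0.57 + 10^-3.27)
   = 1 / (1 + 0.26915 + 0.00053703) = 1/1.2697 = 0.7876

α₁ = 0.788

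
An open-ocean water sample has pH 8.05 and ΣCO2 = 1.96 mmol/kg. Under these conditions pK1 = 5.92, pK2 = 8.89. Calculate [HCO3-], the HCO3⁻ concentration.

α₁ = 1 / (1 + [H⁺]/K1 + K2/[H⁺]) = 1 / (1 + 10^-2.13 + 10^-0.84)
   = 1 / (1 + 0.0074131 + 0.14454) = 1/1.1520 = 0.8681
[HCO3⁻] = α₁ × DIC = 0.8681 × 1.96 = 1.70 mmol/kg

[HCO3⁻] = 1.70 mmol/kg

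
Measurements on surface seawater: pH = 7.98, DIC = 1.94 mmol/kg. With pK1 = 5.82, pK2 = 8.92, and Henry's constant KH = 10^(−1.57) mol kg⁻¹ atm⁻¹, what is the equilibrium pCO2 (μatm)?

pCO2 = 445 μatm

α₀ = 1 / (1 + K1/[H⁺] + K1K2/[H⁺]²) = 1 / (1 + 10^+2.16 + 10^+1.22)
   = 1 / (1 + 144.54 + 16.596) = 1/162.14 = 0.006168
[CO2*] = α₀ × DIC = 0.006168 × 1.94 = 0.01196 mmol/kg = 11.96 μmol/kg
pCO2 = [CO2*]/KH = 1.196×10^-5 / 2.692×10^-2 = 445 μatm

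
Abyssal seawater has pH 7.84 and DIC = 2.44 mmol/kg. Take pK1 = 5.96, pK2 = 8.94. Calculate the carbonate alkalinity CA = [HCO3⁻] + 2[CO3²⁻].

CA = 2.59 mmol/kg

CA = [HCO3⁻] + 2[CO3²⁻] = (α₁ + 2α₂)·DIC
At pH 7.84: [H⁺]/K1 = 10^-1.88 = 0.013183, K2/[H⁺] = 10^-1.10 = 0.079433
α₁ = 1/(1 + 0.013183 + 0.079433) = 1/1.0926 = 0.9152; α₂ = α₁·K2/[H⁺] = 0.07270
α₁ + 2α₂ = 1.0606
CA = 1.0606 × 2.44 = 2.59 mmol/kg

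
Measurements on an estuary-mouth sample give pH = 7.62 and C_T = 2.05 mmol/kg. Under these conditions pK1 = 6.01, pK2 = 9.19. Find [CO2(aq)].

[CO2*] = 0.0479 mmol/kg

α₀ = 1 / (1 + K1/[H⁺] + K1K2/[H⁺]²) = 1 / (1 + 10^+1.61 + 10^+0.04)
   = 1 / (1 + 40.738 + 1.0965) = 1/42.835 = 0.02335
[CO2*] = α₀ × DIC = 0.02335 × 2.05 = 0.0479 mmol/kg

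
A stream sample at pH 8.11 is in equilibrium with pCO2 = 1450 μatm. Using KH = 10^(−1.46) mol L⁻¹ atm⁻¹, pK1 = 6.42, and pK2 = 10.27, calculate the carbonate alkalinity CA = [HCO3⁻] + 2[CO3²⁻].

CA = 2.50 mmol/L

[CO2*] = KH · pCO2 = 10^(−1.46) × 1450×10^-6 = 5.028×10^-5 mol/L
α₀ = 1/(1 + K1/[H⁺] + K1K2/[H⁺]²) = 1/(1 + 10^+1.69 + 10^-0.47) = 0.01987
DIC = [CO2*]/α₀ = 5.028×10^-5 / 0.01987 = 2.530 mmol/L
CA = (α₁ + 2α₂)·DIC = (0.9734 + 2×0.006734) × 2.530 = 2.50 mmol/L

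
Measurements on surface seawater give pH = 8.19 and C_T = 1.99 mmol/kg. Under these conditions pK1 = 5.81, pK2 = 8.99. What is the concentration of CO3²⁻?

[CO3²⁻] = 0.271 mmol/kg

α₂ = 1 / (1 + [H⁺]/K2 + [H⁺]²/(K1K2)) = 1 / (1 + 10^+0.80 + 10^-1.58)
   = 1 / (1 + 6.3096 + 0.026303) = 1/7.3359 = 0.1363
[CO3²⁻] = α₂ × DIC = 0.1363 × 1.99 = 0.271 mmol/kg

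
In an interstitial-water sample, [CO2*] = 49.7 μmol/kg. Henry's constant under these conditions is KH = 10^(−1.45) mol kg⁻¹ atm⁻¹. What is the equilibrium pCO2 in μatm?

KH = 10^(−1.45) = 3.548×10^-2 mol kg⁻¹ atm⁻¹
pCO2 = [CO2*]/KH = 49.7×10^-6 / 3.548×10^-2 = 1.40×10^-3 atm = 1400 μatm

pCO2 = 1400 μatm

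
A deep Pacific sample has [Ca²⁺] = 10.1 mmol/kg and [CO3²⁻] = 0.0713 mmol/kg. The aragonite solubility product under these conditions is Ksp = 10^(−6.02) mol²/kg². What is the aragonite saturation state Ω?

Ω = 0.754

Ksp = 10^(−6.02) = 9.550×10^-7
Ω = [Ca²⁺][CO3²⁻]/Ksp = (10.1×10^-3)(0.0713×10^-3) / 9.550×10^-7 = 0.754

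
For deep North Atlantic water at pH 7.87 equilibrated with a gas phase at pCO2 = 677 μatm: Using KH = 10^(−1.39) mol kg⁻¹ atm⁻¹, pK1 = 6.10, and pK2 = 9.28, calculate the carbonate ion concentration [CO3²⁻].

[CO2*] = KH · pCO2 = 10^(−1.39) × 677×10^-6 = 2.758×10^-5 mol/kg
α₀ = 1/(1 + K1/[H⁺] + K1K2/[H⁺]²) = 1/(1 + 10^+1.77 + 10^+0.36) = 0.01608
DIC = [CO2*]/α₀ = 2.758×10^-5 / 0.01608 = 1.715 mmol/kg
[CO3²⁻] = α₂·DIC; α₂ = 0.03685, so [CO3²⁻] = 0.03685 × 1.715 = 0.0632 mmol/kg

[CO3²⁻] = 0.0632 mmol/kg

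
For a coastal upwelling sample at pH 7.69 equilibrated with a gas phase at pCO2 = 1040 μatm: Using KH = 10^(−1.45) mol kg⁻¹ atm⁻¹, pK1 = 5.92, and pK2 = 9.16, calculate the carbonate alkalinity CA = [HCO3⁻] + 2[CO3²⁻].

[CO2*] = KH · pCO2 = 10^(−1.45) × 1040×10^-6 = 3.690×10^-5 mol/kg
α₀ = 1/(1 + K1/[H⁺] + K1K2/[H⁺]²) = 1/(1 + 10^+1.77 + 10^+0.30) = 0.01616
DIC = [CO2*]/α₀ = 3.690×10^-5 / 0.01616 = 2.283 mmol/kg
CA = (α₁ + 2α₂)·DIC = (0.9516 + 2×0.03224) × 2.283 = 2.32 mmol/kg

CA = 2.32 mmol/kg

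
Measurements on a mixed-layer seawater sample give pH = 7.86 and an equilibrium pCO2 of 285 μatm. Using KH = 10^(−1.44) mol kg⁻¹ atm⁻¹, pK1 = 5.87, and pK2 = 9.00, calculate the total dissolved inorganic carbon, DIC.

[CO2*] = KH · pCO2 = 10^(−1.44) × 285×10^-6 = 1.035×10^-5 mol/kg
α₀ = 1/(1 + K1/[H⁺] + K1K2/[H⁺]²) = 1/(1 + 10^+1.99 + 10^+0.85) = 0.009452
DIC = [CO2*]/α₀ = 1.035×10^-5 / 0.009452 = 1.09 mmol/kg

DIC = 1.09 mmol/kg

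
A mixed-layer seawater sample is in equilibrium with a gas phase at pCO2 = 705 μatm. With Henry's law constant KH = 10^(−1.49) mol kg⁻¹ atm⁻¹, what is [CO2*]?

[CO2*] = 22.8 μmol/kg

KH = 10^(−1.49) = 3.236×10^-2 mol kg⁻¹ atm⁻¹
[CO2*] = KH · pCO2 = 3.236×10^-2 × 705×10^-6 atm = 2.28×10^-5 mol/kg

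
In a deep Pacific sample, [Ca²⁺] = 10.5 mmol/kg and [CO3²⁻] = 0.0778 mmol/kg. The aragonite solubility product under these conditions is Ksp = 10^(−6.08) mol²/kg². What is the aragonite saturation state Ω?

Ksp = 10^(−6.08) = 8.318×10^-7
Ω = [Ca²⁺][CO3²⁻]/Ksp = (10.5×10^-3)(0.0778×10^-3) / 8.318×10^-7 = 0.982

Ω = 0.982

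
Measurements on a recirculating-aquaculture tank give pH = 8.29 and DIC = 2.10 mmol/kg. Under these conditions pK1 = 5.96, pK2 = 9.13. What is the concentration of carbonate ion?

[CO3²⁻] = 0.264 mmol/kg

α₂ = 1 / (1 + [H⁺]/K2 + [H⁺]²/(K1K2)) = 1 / (1 + 10^+0.84 + 10^-1.49)
   = 1 / (1 + 6.9183 + 0.032359) = 1/7.9507 = 0.1258
[CO3²⁻] = α₂ × DIC = 0.1258 × 2.10 = 0.264 mmol/kg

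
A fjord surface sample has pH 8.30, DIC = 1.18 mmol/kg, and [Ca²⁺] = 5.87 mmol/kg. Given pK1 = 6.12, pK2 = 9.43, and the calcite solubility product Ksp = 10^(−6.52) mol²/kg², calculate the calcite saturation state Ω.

α₂ = 1 / (1 + [H⁺]/K2 + [H⁺]²/(K1K2)) = 1 / (1 + 10^+1.13 + 10^-1.05)
   = 1 / (1 + 13.490 + 0.089125) = 1/14.579 = 0.06859
[CO3²⁻] = α₂ × DIC = 0.06859 × 1.18 = 0.08094 mmol/kg
Ksp = 10^(−6.52) = 3.020×10^-7
Ω = [Ca²⁺][CO3²⁻]/Ksp = (5.87×10^-3)(8.094×10^-5) / 3.020×10^-7 = 1.57

Ω = 1.57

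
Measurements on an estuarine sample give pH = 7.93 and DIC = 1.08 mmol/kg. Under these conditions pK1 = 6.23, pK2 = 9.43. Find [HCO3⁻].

α₁ = 1 / (1 + [H⁺]/K1 + K2/[H⁺]) = 1 / (1 + 10^-1.70 + 10^-1.50)
   = 1 / (1 + 0.019953 + 0.031623) = 1/1.0516 = 0.9510
[HCO3⁻] = α₁ × DIC = 0.9510 × 1.08 = 1.03 mmol/kg

[HCO3⁻] = 1.03 mmol/kg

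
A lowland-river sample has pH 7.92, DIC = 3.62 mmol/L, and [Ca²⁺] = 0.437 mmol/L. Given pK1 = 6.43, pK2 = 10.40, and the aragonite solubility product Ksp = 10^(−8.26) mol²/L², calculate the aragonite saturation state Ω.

α₂ = 1 / (1 + [H⁺]/K2 + [H⁺]²/(K1K2)) = 1 / (1 + 10^+2.48 + 10^+0.99)
   = 1 / (1 + 302.00 + 9.7724) = 1/312.77 = 0.003197
[CO3²⁻] = α₂ × DIC = 0.003197 × 3.62 = 0.01157 mmol/L = 11.57 μmol/L
Ksp = 10^(−8.26) = 5.495×10^-9
Ω = [Ca²⁺][CO3²⁻]/Ksp = (0.437×10^-3)(1.157×10^-5) / 5.495×10^-9 = 0.920

Ω = 0.920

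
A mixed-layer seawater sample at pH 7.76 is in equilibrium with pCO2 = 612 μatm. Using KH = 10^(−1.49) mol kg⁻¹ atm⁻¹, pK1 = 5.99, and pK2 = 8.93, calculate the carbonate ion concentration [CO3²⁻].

[CO3²⁻] = 0.0788 mmol/kg

[CO2*] = KH · pCO2 = 10^(−1.49) × 612×10^-6 = 1.980×10^-5 mol/kg
α₀ = 1/(1 + K1/[H⁺] + K1K2/[H⁺]²) = 1/(1 + 10^+1.77 + 10^+0.60) = 0.01566
DIC = [CO2*]/α₀ = 1.980×10^-5 / 0.01566 = 1.265 mmol/kg
[CO3²⁻] = α₂·DIC; α₂ = 0.06234, so [CO3²⁻] = 0.06234 × 1.265 = 0.0788 mmol/kg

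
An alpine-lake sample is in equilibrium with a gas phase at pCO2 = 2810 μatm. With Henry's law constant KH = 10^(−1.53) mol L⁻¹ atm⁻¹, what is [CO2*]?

KH = 10^(−1.53) = 2.951×10^-2 mol L⁻¹ atm⁻¹
[CO2*] = KH · pCO2 = 2.951×10^-2 × 2810×10^-6 atm = 8.29×10^-5 mol/L

[CO2*] = 82.9 μmol/L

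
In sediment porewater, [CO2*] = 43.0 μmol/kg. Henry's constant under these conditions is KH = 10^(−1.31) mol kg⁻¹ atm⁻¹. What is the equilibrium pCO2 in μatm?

pCO2 = 878 μatm

KH = 10^(−1.31) = 4.898×10^-2 mol kg⁻¹ atm⁻¹
pCO2 = [CO2*]/KH = 43.0×10^-6 / 4.898×10^-2 = 8.78×10^-4 atm = 878 μatm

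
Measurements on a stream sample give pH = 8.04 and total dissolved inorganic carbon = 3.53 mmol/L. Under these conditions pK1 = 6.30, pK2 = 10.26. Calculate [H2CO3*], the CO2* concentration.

α₀ = 1 / (1 + K1/[H⁺] + K1K2/[H⁺]²) = 1 / (1 + 10^+1.74 + 10^-0.48)
   = 1 / (1 + 54.954 + 0.33113) = 1/56.285 = 0.01777
[CO2*] = α₀ × DIC = 0.01777 × 3.53 = 0.0627 mmol/L

[CO2*] = 0.0627 mmol/L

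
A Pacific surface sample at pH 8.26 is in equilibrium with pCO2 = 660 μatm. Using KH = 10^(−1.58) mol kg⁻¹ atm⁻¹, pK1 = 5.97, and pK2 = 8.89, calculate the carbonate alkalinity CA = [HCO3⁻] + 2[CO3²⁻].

CA = 4.97 mmol/kg

[CO2*] = KH · pCO2 = 10^(−1.58) × 660×10^-6 = 1.736×10^-5 mol/kg
α₀ = 1/(1 + K1/[H⁺] + K1K2/[H⁺]²) = 1/(1 + 10^+2.29 + 10^+1.66) = 0.004137
DIC = [CO2*]/α₀ = 1.736×10^-5 / 0.004137 = 4.196 mmol/kg
CA = (α₁ + 2α₂)·DIC = (0.8067 + 2×0.1891) × 4.196 = 4.97 mmol/kg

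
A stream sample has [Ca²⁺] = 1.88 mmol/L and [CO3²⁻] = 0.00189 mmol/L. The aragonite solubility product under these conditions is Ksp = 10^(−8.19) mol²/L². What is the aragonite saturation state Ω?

Ksp = 10^(−8.19) = 6.457×10^-9
Ω = [Ca²⁺][CO3²⁻]/Ksp = (1.88×10^-3)(0.00189×10^-3) / 6.457×10^-9 = 0.550

Ω = 0.550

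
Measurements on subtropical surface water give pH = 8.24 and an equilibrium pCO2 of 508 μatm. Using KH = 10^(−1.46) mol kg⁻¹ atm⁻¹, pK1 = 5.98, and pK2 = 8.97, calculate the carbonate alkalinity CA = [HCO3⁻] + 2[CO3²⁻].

CA = 4.40 mmol/kg

[CO2*] = KH · pCO2 = 10^(−1.46) × 508×10^-6 = 1.761×10^-5 mol/kg
α₀ = 1/(1 + K1/[H⁺] + K1K2/[H⁺]²) = 1/(1 + 10^+2.26 + 10^+1.53) = 0.004611
DIC = [CO2*]/α₀ = 1.761×10^-5 / 0.004611 = 3.820 mmol/kg
CA = (α₁ + 2α₂)·DIC = (0.8391 + 2×0.1563) × 3.820 = 4.40 mmol/kg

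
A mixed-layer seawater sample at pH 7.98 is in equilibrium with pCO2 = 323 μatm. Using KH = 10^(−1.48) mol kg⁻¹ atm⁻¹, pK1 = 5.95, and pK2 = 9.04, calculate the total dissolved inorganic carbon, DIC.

[CO2*] = KH · pCO2 = 10^(−1.48) × 323×10^-6 = 1.070×10^-5 mol/kg
α₀ = 1/(1 + K1/[H⁺] + K1K2/[H⁺]²) = 1/(1 + 10^+2.03 + 10^+0.97) = 0.008512
DIC = [CO2*]/α₀ = 1.070×10^-5 / 0.008512 = 1.26 mmol/kg

DIC = 1.26 mmol/kg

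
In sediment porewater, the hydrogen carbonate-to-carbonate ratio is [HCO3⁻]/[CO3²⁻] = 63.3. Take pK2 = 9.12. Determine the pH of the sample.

From K2 = [H⁺][CO3²⁻]/[HCO3⁻]:  pH = pK2 − log₁₀([HCO3⁻]/[CO3²⁻])
log₁₀(63.3) = +1.801
pH = 9.12 − (+1.801) = 7.32

pH = 7.32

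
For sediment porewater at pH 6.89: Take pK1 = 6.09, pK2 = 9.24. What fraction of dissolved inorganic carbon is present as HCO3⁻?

α₁ = 0.860

α₁ = 1 / (1 + [H⁺]/K1 + K2/[H⁺]) = 1 / (1 + 10^-0.80 + 10^-2.35)
   = 1 / (1 + 0.15849 + 0.0044668) = 1/1.1630 = 0.8599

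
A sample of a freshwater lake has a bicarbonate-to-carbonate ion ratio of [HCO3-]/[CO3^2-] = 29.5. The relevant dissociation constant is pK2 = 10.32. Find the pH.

pH = 8.85

From K2 = [H⁺][CO3^2-]/[HCO3-]:  pH = pK2 − log₁₀([HCO3-]/[CO3^2-])
log₁₀(29.5) = +1.470
pH = 10.32 − (+1.470) = 8.85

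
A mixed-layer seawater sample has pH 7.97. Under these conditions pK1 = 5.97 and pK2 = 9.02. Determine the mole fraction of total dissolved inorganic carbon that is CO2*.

α₀ = 1 / (1 + K1/[H⁺] + K1K2/[H⁺]²) = 1 / (1 + 10^+2.00 + 10^+0.95)
   = 1 / (1 + 100.00 + 8.9125) = 1/109.91 = 0.009098

α₀ = 0.00910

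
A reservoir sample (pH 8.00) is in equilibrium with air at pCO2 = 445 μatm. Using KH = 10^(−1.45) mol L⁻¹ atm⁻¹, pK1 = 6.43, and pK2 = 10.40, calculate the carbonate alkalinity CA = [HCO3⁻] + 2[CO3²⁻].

[CO2*] = KH · pCO2 = 10^(−1.45) × 445×10^-6 = 1.579×10^-5 mol/L
α₀ = 1/(1 + K1/[H⁺] + K1K2/[H⁺]²) = 1/(1 + 10^+1.57 + 10^-0.83) = 0.02611
DIC = [CO2*]/α₀ = 1.579×10^-5 / 0.02611 = 0.6047 mmol/L
CA = (α₁ + 2α₂)·DIC = (0.9700 + 2×0.003862) × 0.6047 = 0.591 mmol/L

CA = 0.591 mmol/L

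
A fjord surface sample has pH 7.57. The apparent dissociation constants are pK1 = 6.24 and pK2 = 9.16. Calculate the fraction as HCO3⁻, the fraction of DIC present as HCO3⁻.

α₁ = 0.932

α₁ = 1 / (1 + [H⁺]/K1 + K2/[H⁺]) = 1 / (1 + 10^-1.33 + 10^-1.59)
   = 1 / (1 + 0.046774 + 0.025704) = 1/1.0725 = 0.9324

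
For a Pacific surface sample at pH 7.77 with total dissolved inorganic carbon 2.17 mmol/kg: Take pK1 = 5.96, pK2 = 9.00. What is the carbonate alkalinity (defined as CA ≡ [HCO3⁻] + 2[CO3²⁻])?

CA = 2.26 mmol/kg

CA = [HCO3⁻] + 2[CO3²⁻] = (α₁ + 2α₂)·DIC
At pH 7.77: [H⁺]/K1 = 10^-1.81 = 0.015488, K2/[H⁺] = 10^-1.23 = 0.058884
α₁ = 1/(1 + 0.015488 + 0.058884) = 1/1.0744 = 0.9308; α₂ = α₁·K2/[H⁺] = 0.05481
α₁ + 2α₂ = 1.0404
CA = 1.0404 × 2.17 = 2.26 mmol/kg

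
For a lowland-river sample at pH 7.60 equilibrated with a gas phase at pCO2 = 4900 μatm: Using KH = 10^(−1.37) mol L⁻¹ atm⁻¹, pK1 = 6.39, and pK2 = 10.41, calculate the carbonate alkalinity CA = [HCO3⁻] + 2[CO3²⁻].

[CO2*] = KH · pCO2 = 10^(−1.37) × 4900×10^-6 = 2.090×10^-4 mol/L
α₀ = 1/(1 + K1/[H⁺] + K1K2/[H⁺]²) = 1/(1 + 10^+1.21 + 10^-1.60) = 0.05799
DIC = [CO2*]/α₀ = 2.090×10^-4 / 0.05799 = 3.604 mmol/L
CA = (α₁ + 2α₂)·DIC = (0.9405 + 2×0.001457) × 3.604 = 3.40 mmol/L

CA = 3.40 mmol/L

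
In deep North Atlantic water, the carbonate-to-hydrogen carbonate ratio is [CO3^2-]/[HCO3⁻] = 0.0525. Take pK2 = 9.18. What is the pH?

pH = 7.90

From K2 = [H⁺][CO3^2-]/[HCO3⁻]:  pH = pK2 + log₁₀([CO3^2-]/[HCO3⁻])
log₁₀(0.0525) = -1.280
pH = 9.18 + (-1.280) = 7.90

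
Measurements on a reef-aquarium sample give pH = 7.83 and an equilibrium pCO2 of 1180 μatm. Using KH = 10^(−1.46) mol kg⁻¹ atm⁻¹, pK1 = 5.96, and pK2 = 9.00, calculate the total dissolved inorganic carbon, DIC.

[CO2*] = KH · pCO2 = 10^(−1.46) × 1180×10^-6 = 4.091×10^-5 mol/kg
α₀ = 1/(1 + K1/[H⁺] + K1K2/[H⁺]²) = 1/(1 + 10^+1.87 + 10^+0.70) = 0.01248
DIC = [CO2*]/α₀ = 4.091×10^-5 / 0.01248 = 3.28 mmol/kg

DIC = 3.28 mmol/kg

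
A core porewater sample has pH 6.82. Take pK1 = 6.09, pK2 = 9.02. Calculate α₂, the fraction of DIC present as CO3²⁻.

α₂ = 0.00529

α₂ = 1 / (1 + [H⁺]/K2 + [H⁺]²/(K1K2)) = 1 / (1 + 10^+2.20 + 10^+1.47)
   = 1 / (1 + 158.49 + 29.512) = 1/189.00 = 0.005291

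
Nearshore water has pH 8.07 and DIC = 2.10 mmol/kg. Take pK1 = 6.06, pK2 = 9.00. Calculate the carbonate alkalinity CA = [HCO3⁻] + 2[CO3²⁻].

CA = 2.30 mmol/kg

CA = [HCO3⁻] + 2[CO3²⁻] = (α₁ + 2α₂)·DIC
At pH 8.07: [H⁺]/K1 = 10^-2.01 = 0.0097724, K2/[H⁺] = 10^-0.93 = 0.11749
α₁ = 1/(1 + 0.0097724 + 0.11749) = 1/1.1273 = 0.8871; α₂ = α₁·K2/[H⁺] = 0.1042
α₁ + 2α₂ = 1.0956
CA = 1.0956 × 2.10 = 2.30 mmol/kg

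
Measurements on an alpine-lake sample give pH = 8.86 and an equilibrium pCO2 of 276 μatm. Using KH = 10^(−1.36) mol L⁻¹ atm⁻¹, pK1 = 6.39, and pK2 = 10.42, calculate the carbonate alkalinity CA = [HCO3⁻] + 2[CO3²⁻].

CA = 3.75 mmol/L

[CO2*] = KH · pCO2 = 10^(−1.36) × 276×10^-6 = 1.205×10^-5 mol/L
α₀ = 1/(1 + K1/[H⁺] + K1K2/[H⁺]²) = 1/(1 + 10^+2.47 + 10^+0.91) = 0.003287
DIC = [CO2*]/α₀ = 1.205×10^-5 / 0.003287 = 3.666 mmol/L
CA = (α₁ + 2α₂)·DIC = (0.9700 + 2×0.02672) × 3.666 = 3.75 mmol/L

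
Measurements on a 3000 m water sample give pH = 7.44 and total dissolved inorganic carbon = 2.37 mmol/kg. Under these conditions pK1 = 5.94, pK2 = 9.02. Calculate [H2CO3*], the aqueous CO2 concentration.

[CO2*] = 0.0708 mmol/kg

α₀ = 1 / (1 + K1/[H⁺] + K1K2/[H⁺]²) = 1 / (1 + 10^+1.50 + 10^-0.08)
   = 1 / (1 + 31.623 + 0.83176) = 1/33.455 = 0.02989
[CO2*] = α₀ × DIC = 0.02989 × 2.37 = 0.0708 mmol/kg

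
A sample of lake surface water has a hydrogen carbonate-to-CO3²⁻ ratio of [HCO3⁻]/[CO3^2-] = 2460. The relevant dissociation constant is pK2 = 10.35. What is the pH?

From K2 = [H⁺][CO3^2-]/[HCO3⁻]:  pH = pK2 − log₁₀([HCO3⁻]/[CO3^2-])
log₁₀(2460) = +3.391
pH = 10.35 − (+3.391) = 6.96

pH = 6.96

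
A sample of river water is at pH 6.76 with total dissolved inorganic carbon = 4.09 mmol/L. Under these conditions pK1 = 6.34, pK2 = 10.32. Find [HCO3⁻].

α₁ = 1 / (1 + [H⁺]/K1 + K2/[H⁺]) = 1 / (1 + 10^-0.42 + 10^-3.56)
   = 1 / (1 + 0.38019 + 0.00027542) = 1/1.3805 = 0.7244
[HCO3⁻] = α₁ × DIC = 0.7244 × 4.09 = 2.96 mmol/L

[HCO3⁻] = 2.96 mmol/L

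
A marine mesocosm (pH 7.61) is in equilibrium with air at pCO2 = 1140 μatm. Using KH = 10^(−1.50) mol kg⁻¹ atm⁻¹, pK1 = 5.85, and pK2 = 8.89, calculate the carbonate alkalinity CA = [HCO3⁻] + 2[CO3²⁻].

CA = 2.29 mmol/kg

[CO2*] = KH · pCO2 = 10^(−1.50) × 1140×10^-6 = 3.605×10^-5 mol/kg
α₀ = 1/(1 + K1/[H⁺] + K1K2/[H⁺]²) = 1/(1 + 10^+1.76 + 10^+0.48) = 0.01624
DIC = [CO2*]/α₀ = 3.605×10^-5 / 0.01624 = 2.219 mmol/kg
CA = (α₁ + 2α₂)·DIC = (0.9347 + 2×0.04905) × 2.219 = 2.29 mmol/kg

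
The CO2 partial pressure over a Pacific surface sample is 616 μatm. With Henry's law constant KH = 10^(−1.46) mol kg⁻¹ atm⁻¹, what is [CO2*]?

KH = 10^(−1.46) = 3.467×10^-2 mol kg⁻¹ atm⁻¹
[CO2*] = KH · pCO2 = 3.467×10^-2 × 616×10^-6 atm = 2.14×10^-5 mol/kg

[CO2*] = 21.4 μmol/kg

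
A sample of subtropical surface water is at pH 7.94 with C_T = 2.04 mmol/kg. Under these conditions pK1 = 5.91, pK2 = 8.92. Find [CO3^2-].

[CO3²⁻] = 0.192 mmol/kg

α₂ = 1 / (1 + [H⁺]/K2 + [H⁺]²/(K1K2)) = 1 / (1 + 10^+0.98 + 10^-1.05)
   = 1 / (1 + 9.5499 + 0.089125) = 1/10.639 = 0.09399
[CO3²⁻] = α₂ × DIC = 0.09399 × 2.04 = 0.192 mmol/kg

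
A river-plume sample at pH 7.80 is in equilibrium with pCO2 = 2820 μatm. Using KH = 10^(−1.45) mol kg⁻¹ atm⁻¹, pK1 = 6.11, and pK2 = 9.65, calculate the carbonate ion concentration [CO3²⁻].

[CO2*] = KH · pCO2 = 10^(−1.45) × 2820×10^-6 = 1.001×10^-4 mol/kg
α₀ = 1/(1 + K1/[H⁺] + K1K2/[H⁺]²) = 1/(1 + 10^+1.69 + 10^-0.16) = 0.01974
DIC = [CO2*]/α₀ = 1.001×10^-4 / 0.01974 = 5.070 mmol/kg
[CO3²⁻] = α₂·DIC; α₂ = 0.01365, so [CO3²⁻] = 0.01365 × 5.070 = 0.0692 mmol/kg

[CO3²⁻] = 0.0692 mmol/kg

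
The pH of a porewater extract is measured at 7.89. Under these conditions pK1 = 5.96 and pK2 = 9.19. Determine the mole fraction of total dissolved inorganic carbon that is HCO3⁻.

α₁ = 0.942

α₁ = 1 / (1 + [H⁺]/K1 + K2/[H⁺]) = 1 / (1 + 10^-1.93 + 10^-1.30)
   = 1 / (1 + 0.011749 + 0.050119) = 1/1.0619 = 0.9417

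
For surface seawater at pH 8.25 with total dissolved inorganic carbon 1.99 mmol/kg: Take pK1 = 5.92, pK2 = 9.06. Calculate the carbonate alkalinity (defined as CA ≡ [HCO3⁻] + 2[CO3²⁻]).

CA = 2.25 mmol/kg

CA = [HCO3⁻] + 2[CO3²⁻] = (α₁ + 2α₂)·DIC
At pH 8.25: [H⁺]/K1 = 10^-2.33 = 0.0046774, K2/[H⁺] = 10^-0.81 = 0.15488
α₁ = 1/(1 + 0.0046774 + 0.15488) = 1/1.1596 = 0.8624; α₂ = α₁·K2/[H⁺] = 0.1336
α₁ + 2α₂ = 1.1295
CA = 1.1295 × 1.99 = 2.25 mmol/kg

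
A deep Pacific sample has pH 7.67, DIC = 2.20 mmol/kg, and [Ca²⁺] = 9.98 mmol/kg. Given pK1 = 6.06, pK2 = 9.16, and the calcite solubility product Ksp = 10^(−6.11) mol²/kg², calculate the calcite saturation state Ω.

α₂ = 1 / (1 + [H⁺]/K2 + [H⁺]²/(K1K2)) = 1 / (1 + 10^+1.49 + 10^-0.12)
   = 1 / (1 + 30.903 + 0.75858) = 1/32.662 = 0.03062
[CO3²⁻] = α₂ × DIC = 0.03062 × 2.20 = 0.06736 mmol/kg
Ksp = 10^(−6.11) = 7.762×10^-7
Ω = [Ca²⁺][CO3²⁻]/Ksp = (9.98×10^-3)(6.736×10^-5) / 7.762×10^-7 = 0.866

Ω = 0.866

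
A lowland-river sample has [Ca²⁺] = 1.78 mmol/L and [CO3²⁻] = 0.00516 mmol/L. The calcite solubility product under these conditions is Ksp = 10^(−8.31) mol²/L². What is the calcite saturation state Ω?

Ω = 1.88

Ksp = 10^(−8.31) = 4.898×10^-9
Ω = [Ca²⁺][CO3²⁻]/Ksp = (1.78×10^-3)(0.00516×10^-3) / 4.898×10^-9 = 1.88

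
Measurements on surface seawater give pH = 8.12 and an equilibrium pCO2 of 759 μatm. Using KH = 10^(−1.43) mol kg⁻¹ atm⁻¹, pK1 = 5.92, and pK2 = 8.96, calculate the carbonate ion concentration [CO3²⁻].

[CO2*] = KH · pCO2 = 10^(−1.43) × 759×10^-6 = 2.820×10^-5 mol/kg
α₀ = 1/(1 + K1/[H⁺] + K1K2/[H⁺]²) = 1/(1 + 10^+2.20 + 10^+1.36) = 0.005483
DIC = [CO2*]/α₀ = 2.820×10^-5 / 0.005483 = 5.144 mmol/kg
[CO3²⁻] = α₂·DIC; α₂ = 0.1256, so [CO3²⁻] = 0.1256 × 5.144 = 0.646 mmol/kg

[CO3²⁻] = 0.646 mmol/kg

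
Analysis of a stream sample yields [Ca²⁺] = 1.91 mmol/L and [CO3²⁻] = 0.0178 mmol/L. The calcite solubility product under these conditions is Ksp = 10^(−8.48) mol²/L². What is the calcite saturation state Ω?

Ksp = 10^(−8.48) = 3.311×10^-9
Ω = [Ca²⁺][CO3²⁻]/Ksp = (1.91×10^-3)(0.0178×10^-3) / 3.311×10^-9 = 10.3

Ω = 10.3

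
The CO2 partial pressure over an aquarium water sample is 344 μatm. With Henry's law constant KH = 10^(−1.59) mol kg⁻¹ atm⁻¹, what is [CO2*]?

[CO2*] = 8.84 μmol/kg

KH = 10^(−1.59) = 2.570×10^-2 mol kg⁻¹ atm⁻¹
[CO2*] = KH · pCO2 = 2.570×10^-2 × 344×10^-6 atm = 8.84×10^-6 mol/kg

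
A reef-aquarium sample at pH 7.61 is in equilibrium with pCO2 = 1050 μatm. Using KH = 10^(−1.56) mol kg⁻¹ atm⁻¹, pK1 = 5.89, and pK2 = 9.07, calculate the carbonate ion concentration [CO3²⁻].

[CO2*] = KH · pCO2 = 10^(−1.56) × 1050×10^-6 = 2.892×10^-5 mol/kg
α₀ = 1/(1 + K1/[H⁺] + K1K2/[H⁺]²) = 1/(1 + 10^+1.72 + 10^+0.26) = 0.01808
DIC = [CO2*]/α₀ = 2.892×10^-5 / 0.01808 = 1.599 mmol/kg
[CO3²⁻] = α₂·DIC; α₂ = 0.03291, so [CO3²⁻] = 0.03291 × 1.599 = 0.0526 mmol/kg

[CO3²⁻] = 0.0526 mmol/kg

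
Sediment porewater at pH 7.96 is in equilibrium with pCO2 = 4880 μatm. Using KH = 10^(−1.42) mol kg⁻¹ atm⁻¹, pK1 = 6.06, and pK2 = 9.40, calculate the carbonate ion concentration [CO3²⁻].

[CO3²⁻] = 0.535 mmol/kg

[CO2*] = KH · pCO2 = 10^(−1.42) × 4880×10^-6 = 1.855×10^-4 mol/kg
α₀ = 1/(1 + K1/[H⁺] + K1K2/[H⁺]²) = 1/(1 + 10^+1.90 + 10^+0.46) = 0.01200
DIC = [CO2*]/α₀ = 1.855×10^-4 / 0.01200 = 15.46 mmol/kg
[CO3²⁻] = α₂·DIC; α₂ = 0.03462, so [CO3²⁻] = 0.03462 × 15.46 = 0.535 mmol/kg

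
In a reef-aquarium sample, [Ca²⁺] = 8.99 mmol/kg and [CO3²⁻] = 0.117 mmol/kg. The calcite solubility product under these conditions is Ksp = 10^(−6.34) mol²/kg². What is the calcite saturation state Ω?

Ω = 2.30

Ksp = 10^(−6.34) = 4.571×10^-7
Ω = [Ca²⁺][CO3²⁻]/Ksp = (8.99×10^-3)(0.117×10^-3) / 4.571×10^-7 = 2.30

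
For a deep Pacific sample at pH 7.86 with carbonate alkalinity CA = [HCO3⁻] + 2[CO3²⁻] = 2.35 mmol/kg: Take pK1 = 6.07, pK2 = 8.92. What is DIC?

CA = [HCO3⁻] + 2[CO3²⁻] = (α₁ + 2α₂)·DIC
At pH 7.86: [H⁺]/K1 = 10^-1.79 = 0.016218, K2/[H⁺] = 10^-1.06 = 0.087096
α₁ = 1/(1 + 0.016218 + 0.087096) = 1/1.1033 = 0.9064; α₂ = α₁·K2/[H⁺] = 0.07894
α₁ + 2α₂ = 1.0642
DIC = CA / (α₁ + 2α₂) = 2.35 / 1.0642 = 2.21 mmol/kg

DIC = 2.21 mmol/kg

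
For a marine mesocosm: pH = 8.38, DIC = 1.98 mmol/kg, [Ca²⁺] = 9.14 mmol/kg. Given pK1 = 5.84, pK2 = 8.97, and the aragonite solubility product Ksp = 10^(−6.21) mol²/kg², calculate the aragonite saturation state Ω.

α₂ = 1 / (1 + [H⁺]/K2 + [H⁺]²/(K1K2)) = 1 / (1 + 10^+0.59 + 10^-1.95)
   = 1 / (1 + 3.8905 + 0.011220) = 1/4.9017 = 0.2040
[CO3²⁻] = α₂ × DIC = 0.2040 × 1.98 = 0.4039 mmol/kg
Ksp = 10^(−6.21) = 6.166×10^-7
Ω = [Ca²⁺][CO3²⁻]/Ksp = (9.14×10^-3)(4.039×10^-4) / 6.166×10^-7 = 5.99

Ω = 5.99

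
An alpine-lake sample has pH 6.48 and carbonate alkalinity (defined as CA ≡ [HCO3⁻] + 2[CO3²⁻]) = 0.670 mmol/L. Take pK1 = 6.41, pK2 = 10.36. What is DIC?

CA = [HCO3⁻] + 2[CO3²⁻] = (α₁ + 2α₂)·DIC
At pH 6.48: [H⁺]/K1 = 10^-0.07 = 0.85114, K2/[H⁺] = 10^-3.88 = 0.00013183
α₁ = 1/(1 + 0.85114 + 0.00013183) = 1/1.8513 = 0.5402; α₂ = α₁·K2/[H⁺] = 7.121×10^-5
α₁ + 2α₂ = 0.5403
DIC = CA / (α₁ + 2α₂) = 0.670 / 0.5403 = 1.24 mmol/L

DIC = 1.24 mmol/L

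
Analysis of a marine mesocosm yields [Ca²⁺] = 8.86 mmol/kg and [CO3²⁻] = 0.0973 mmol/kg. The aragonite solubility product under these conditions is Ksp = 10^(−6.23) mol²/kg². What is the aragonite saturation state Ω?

Ksp = 10^(−6.23) = 5.888×10^-7
Ω = [Ca²⁺][CO3²⁻]/Ksp = (8.86×10^-3)(0.0973×10^-3) / 5.888×10^-7 = 1.46

Ω = 1.46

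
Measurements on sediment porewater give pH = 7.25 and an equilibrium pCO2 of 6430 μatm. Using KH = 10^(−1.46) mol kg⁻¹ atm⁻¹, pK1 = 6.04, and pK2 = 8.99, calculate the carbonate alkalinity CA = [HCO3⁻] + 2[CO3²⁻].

[CO2*] = KH · pCO2 = 10^(−1.46) × 6430×10^-6 = 2.230×10^-4 mol/kg
α₀ = 1/(1 + K1/[H⁺] + K1K2/[H⁺]²) = 1/(1 + 10^+1.21 + 10^-0.53) = 0.05710
DIC = [CO2*]/α₀ = 2.230×10^-4 / 0.05710 = 3.905 mmol/kg
CA = (α₁ + 2α₂)·DIC = (0.9260 + 2×0.01685) × 3.905 = 3.75 mmol/kg

CA = 3.75 mmol/kg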